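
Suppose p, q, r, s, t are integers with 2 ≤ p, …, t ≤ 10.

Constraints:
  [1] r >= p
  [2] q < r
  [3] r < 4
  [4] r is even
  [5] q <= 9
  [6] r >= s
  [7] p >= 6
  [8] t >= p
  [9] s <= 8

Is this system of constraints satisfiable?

From constraints 1 and 7: r ≥ p and p ≥ 6, so r ≥ 6. From constraint 3: r ≤ 3. But 3 < 6, so no value of r works.

Unsatisfiable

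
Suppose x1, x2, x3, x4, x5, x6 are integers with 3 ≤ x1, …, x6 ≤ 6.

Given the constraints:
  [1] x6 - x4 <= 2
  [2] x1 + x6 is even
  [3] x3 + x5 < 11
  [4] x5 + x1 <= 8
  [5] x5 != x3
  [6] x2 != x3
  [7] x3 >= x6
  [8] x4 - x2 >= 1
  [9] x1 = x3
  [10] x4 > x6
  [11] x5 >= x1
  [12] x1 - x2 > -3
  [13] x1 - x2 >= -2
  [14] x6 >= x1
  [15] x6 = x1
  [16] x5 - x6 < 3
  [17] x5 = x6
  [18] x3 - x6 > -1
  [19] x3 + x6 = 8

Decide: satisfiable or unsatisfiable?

Unsatisfiable

From constraints 9, 15, and 17, x5 = x6 = x1 = x3, so x5 = x3. But constraint 5 says x5 ≠ x3. Contradiction.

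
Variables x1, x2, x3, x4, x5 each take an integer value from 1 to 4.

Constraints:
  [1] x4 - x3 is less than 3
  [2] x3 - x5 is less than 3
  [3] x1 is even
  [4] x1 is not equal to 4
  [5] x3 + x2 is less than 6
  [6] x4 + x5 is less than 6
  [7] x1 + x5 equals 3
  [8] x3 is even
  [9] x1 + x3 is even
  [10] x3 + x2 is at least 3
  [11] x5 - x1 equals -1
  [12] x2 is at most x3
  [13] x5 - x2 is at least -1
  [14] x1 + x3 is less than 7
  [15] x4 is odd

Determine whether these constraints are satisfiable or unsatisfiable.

One satisfying assignment is x1 = 2, x2 = 1, x3 = 2, x4 = 3, x5 = 1.
For the less obvious constraints — constraint 1: x4 - x3 = 1; constraint 2: x3 - x5 = 1 — and the others hold by inspection.

Satisfiable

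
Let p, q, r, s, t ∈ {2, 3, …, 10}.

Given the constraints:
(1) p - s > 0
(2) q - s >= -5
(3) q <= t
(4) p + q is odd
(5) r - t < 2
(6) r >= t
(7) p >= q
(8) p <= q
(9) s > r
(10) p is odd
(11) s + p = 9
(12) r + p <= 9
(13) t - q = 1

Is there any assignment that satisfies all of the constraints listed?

Unsatisfiable

Constraints 1, 3, 6, 8, and 9 give q ≤ t, t ≤ r, r < s, s < p, p ≤ q. Chaining: q ≤ t ≤ r < s < p ≤ q, which forces q < q — impossible.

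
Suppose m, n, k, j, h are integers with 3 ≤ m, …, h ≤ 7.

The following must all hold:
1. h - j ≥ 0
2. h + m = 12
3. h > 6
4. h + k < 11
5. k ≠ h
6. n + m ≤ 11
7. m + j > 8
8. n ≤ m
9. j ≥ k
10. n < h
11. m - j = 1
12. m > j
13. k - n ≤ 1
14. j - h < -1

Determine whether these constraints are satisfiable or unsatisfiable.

One satisfying assignment is m = 5, n = 3, k = 3, j = 4, h = 7.
For the less obvious constraints — constraint 1: h - j = 3; constraint 2: h + m = 12 — and the others hold by inspection.

Satisfiable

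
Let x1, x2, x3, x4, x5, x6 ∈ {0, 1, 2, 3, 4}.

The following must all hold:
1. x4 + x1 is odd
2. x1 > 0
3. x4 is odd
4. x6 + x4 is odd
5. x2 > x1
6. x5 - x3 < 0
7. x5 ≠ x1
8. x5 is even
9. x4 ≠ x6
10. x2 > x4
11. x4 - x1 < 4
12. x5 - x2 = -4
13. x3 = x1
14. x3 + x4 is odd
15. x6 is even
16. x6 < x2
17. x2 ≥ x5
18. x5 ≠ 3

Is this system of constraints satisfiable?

Satisfiable

Setting (x1, x2, x3, x4, x5, x6) = (2, 4, 2, 3, 0, 2) satisfies everything: constraint 6: x5 - x3 = -2; constraint 11: x4 - x1 = 1, and the others follow.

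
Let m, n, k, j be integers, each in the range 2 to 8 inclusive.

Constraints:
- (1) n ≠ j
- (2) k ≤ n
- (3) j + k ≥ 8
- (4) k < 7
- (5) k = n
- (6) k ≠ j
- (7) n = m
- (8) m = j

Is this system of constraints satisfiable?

From constraints 5, 7, and 8, k = n = m = j, so k = j. But constraint 6 says k ≠ j. Contradiction.

Unsatisfiable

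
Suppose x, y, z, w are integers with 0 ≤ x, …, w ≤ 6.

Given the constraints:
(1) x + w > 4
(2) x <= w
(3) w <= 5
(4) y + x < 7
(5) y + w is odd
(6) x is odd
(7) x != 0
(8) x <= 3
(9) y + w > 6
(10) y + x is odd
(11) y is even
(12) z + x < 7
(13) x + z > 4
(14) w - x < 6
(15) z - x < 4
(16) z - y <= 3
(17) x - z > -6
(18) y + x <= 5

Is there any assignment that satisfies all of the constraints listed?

Satisfiable

The assignment x = 1, y = 4, z = 4, w = 5 works:
  constraint 1 holds since x + w = 6.
  constraint 4 holds since y + x = 5.
The rest check out directly.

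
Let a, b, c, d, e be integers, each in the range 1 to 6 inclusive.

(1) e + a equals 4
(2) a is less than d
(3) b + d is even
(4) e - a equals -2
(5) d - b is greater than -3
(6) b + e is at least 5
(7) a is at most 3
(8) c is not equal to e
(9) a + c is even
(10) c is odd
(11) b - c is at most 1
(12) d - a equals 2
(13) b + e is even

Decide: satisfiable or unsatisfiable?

Setting (a, b, c, d, e) = (3, 5, 5, 5, 1) satisfies everything: constraint 1: e + a = 4; constraint 4: e - a = -2, and the others follow.

Satisfiable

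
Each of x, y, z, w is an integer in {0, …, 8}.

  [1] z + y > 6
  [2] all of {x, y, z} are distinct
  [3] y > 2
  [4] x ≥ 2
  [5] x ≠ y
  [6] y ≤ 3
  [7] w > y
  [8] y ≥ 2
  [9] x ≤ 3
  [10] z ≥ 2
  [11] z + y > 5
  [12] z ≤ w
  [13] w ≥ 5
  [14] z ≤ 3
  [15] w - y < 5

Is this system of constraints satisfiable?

Constraints 4, 6, 8, 9, 10, and 14 confine each of x, y, z to the 2 values {2, 3}.
Constraint 2 requires all 3 of them to be distinct, but only 2 values are available — impossible by the pigeonhole principle.

Unsatisfiable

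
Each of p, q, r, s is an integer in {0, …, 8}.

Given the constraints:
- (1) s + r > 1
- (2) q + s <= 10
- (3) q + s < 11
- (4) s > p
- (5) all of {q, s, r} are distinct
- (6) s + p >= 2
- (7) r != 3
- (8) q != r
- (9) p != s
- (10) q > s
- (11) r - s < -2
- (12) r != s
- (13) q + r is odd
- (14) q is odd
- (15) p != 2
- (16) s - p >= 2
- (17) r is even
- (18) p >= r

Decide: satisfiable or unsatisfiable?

Satisfiable

Take p = 0, q = 7, r = 0, s = 3. Then constraint 1: s + r = 3; constraint 2: q + s = 10; constraint 3: q + s = 10, and every other listed constraint is also met.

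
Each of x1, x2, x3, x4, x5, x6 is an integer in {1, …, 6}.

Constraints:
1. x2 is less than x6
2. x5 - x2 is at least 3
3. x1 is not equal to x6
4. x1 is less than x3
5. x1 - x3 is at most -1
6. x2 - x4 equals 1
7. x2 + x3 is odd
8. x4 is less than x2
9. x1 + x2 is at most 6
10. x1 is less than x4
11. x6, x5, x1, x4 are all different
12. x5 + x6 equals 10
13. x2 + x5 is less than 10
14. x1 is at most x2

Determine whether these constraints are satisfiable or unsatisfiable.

Setting (x1, x2, x3, x4, x5, x6) = (1, 3, 2, 2, 6, 4) satisfies everything: constraint 2: x5 - x2 = 3; constraint 5: x1 - x3 = -1, and the others follow.

Satisfiable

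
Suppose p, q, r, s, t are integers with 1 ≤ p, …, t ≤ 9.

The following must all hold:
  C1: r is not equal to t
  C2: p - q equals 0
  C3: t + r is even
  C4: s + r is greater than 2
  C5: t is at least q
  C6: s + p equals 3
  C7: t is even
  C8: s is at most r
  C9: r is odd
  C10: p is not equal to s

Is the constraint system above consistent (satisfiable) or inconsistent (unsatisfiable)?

Unsatisfiable

Constraint 7 makes t even and constraint 9 makes r odd, so t + r must be odd. Constraint 3 says t + r is even — contradiction.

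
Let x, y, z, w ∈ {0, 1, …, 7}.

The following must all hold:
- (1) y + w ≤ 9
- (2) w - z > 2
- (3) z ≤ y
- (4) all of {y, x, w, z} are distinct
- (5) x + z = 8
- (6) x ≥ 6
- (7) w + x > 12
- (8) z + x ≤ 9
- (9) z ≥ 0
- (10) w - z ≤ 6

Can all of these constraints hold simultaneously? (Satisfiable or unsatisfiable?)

Take x = 7, y = 2, z = 1, w = 6. Then constraint 1: y + w = 8; constraint 2: w - z = 5; constraint 5: x + z = 8, and every other listed constraint is also met.

Satisfiable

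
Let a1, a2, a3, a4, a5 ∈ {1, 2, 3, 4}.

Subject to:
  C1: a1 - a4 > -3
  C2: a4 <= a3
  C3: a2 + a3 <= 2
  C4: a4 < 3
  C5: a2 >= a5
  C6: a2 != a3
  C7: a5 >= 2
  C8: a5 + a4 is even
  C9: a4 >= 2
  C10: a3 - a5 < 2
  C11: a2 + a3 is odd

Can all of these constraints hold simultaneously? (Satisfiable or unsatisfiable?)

Unsatisfiable

From constraints 5 and 7: a2 ≥ a5 ≥ 2. From constraints 2 and 9: a3 ≥ a4 ≥ 2. Hence a2 + a3 ≥ 4. But constraint 3 requires a2 + a3 ≤ 2, and 2 < 4. Contradiction.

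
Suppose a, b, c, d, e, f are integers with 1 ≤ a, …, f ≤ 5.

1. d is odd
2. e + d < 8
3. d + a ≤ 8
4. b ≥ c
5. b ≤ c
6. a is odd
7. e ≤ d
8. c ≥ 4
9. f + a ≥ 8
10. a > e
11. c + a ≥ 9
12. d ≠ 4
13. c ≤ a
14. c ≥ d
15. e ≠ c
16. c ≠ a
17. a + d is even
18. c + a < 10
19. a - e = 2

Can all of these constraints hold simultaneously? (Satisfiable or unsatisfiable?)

Take a = 5, b = 4, c = 4, d = 3, e = 3, f = 3. Then constraint 2: e + d = 6; constraint 3: d + a = 8, and every other listed constraint is also met.

Satisfiable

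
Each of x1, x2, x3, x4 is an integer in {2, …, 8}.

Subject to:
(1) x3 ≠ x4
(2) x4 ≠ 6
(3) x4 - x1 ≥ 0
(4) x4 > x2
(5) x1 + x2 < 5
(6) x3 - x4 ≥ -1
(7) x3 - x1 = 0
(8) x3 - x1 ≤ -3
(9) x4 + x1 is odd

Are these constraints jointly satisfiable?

Constraints 3, 6, and 8 give x4 − x1 ≥ 0, x1 − x3 ≥ 3, x3 − x4 ≥ -1.
Adding all 3 inequalities: the left sides telescope to 0, and the right sides sum to 0 + 3 + (-1) = 2. So 0 ≥ 2, which is false.

Unsatisfiable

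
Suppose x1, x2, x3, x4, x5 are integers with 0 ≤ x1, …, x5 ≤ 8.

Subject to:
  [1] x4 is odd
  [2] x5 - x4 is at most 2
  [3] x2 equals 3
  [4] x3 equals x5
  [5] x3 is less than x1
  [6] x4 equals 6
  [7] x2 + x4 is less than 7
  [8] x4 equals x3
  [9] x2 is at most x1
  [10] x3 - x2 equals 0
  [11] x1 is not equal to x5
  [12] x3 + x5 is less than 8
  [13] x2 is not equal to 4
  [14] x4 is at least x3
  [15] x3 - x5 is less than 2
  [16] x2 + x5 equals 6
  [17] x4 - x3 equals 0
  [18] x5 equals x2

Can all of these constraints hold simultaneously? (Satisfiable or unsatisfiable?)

Constraint 6 fixes x4 = 6 and constraint 3 fixes x2 = 3. Constraints 4, 8, and 18 give x4 = x3 = x5 = x2, so x4 = x2. But 6 ≠ 3 — contradiction.

Unsatisfiable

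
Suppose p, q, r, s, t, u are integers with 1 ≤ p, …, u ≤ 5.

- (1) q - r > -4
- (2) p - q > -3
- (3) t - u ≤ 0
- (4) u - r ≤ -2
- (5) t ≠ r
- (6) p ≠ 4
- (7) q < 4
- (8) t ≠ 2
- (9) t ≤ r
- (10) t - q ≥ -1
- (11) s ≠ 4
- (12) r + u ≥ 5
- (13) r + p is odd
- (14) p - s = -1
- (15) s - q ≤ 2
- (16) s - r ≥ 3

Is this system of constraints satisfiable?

Unsatisfiable

Constraints 3, 4, 10, 15, and 16 give u − t ≥ 0, t − q ≥ -1, q − s ≥ -2, s − r ≥ 3, r − u ≥ 2.
Adding all 5 inequalities: the left sides telescope to 0, and the right sides sum to 0 + (-1) + (-2) + 3 + 2 = 2. So 0 ≥ 2, which is false.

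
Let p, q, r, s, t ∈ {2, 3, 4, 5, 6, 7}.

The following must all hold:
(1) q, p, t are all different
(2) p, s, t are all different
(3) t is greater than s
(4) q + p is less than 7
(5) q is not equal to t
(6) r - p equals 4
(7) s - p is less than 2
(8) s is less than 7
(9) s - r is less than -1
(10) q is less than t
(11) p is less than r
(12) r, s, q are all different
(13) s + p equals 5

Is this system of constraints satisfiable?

Satisfiable

One satisfying assignment is p = 2, q = 4, r = 6, s = 3, t = 5.
For the less obvious constraints — constraint 4: q + p = 6; constraint 6: r - p = 4; constraint 7: s - p = 1 — and the others hold by inspection.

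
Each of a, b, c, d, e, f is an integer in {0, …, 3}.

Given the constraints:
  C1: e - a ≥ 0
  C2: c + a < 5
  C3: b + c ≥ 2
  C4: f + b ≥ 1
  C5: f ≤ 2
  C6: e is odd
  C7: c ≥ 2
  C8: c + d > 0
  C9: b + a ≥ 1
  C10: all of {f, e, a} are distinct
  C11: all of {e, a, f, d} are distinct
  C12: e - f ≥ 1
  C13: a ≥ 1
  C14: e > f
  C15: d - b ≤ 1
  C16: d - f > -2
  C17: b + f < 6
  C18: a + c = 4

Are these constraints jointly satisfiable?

Take a = 2, b = 2, c = 2, d = 0, e = 3, f = 1. Then constraint 1: e - a = 1; constraint 2: c + a = 4, and every other listed constraint is also met.

Satisfiable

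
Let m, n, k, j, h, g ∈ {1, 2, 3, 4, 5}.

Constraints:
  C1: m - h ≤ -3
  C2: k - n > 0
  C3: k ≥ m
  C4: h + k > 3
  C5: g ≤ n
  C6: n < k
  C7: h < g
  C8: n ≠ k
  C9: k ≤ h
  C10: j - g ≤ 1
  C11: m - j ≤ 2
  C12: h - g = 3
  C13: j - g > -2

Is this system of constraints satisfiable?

Unsatisfiable

Constraints 2, 5, 7, and 9 give n < k, k ≤ h, h < g, g ≤ n. Chaining: n < k ≤ h < g ≤ n, which forces n < n — impossible.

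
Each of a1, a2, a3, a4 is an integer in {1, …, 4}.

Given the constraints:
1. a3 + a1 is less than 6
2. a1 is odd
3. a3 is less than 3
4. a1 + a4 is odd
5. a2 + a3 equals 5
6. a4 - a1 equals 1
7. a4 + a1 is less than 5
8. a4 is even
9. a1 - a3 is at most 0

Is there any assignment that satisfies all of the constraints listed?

Satisfiable

Take a1 = 1, a2 = 3, a3 = 2, a4 = 2. Then constraint 1: a3 + a1 = 3; constraint 5: a2 + a3 = 5, and every other listed constraint is also met.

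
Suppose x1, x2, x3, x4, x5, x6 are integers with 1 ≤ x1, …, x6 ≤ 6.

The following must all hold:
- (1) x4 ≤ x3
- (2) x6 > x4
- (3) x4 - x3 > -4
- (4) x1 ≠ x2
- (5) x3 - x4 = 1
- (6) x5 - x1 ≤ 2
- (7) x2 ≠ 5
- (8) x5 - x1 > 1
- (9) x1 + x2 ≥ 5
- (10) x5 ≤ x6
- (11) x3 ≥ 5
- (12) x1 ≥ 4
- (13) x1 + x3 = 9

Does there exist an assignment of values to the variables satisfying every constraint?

Satisfiable

One satisfying assignment is x1 = 4, x2 = 2, x3 = 5, x4 = 4, x5 = 6, x6 = 6.
For the less obvious constraints — constraint 3: x4 - x3 = -1; constraint 5: x3 - x4 = 1; constraint 6: x5 - x1 = 2 — and the others hold by inspection.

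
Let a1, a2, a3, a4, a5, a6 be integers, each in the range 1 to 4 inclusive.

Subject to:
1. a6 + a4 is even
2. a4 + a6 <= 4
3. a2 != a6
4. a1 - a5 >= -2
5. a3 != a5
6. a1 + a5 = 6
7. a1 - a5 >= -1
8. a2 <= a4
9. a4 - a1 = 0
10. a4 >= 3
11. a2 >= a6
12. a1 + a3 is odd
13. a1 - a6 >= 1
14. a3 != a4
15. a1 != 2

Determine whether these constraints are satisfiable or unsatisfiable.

Take a1 = 3, a2 = 3, a3 = 4, a4 = 3, a5 = 3, a6 = 1. Then constraint 2: a4 + a6 = 4; constraint 4: a1 - a5 = 0, and every other listed constraint is also met.

Satisfiable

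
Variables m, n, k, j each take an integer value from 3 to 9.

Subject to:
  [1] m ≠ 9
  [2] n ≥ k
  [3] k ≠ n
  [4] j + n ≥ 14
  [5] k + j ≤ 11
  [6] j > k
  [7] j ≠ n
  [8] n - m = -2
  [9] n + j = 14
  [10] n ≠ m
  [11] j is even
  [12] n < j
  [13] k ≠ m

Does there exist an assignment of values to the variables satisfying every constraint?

Try m = 8, n = 6, k = 3, j = 8.
Check constraint 4: j + n = 14; constraint 5: k + j = 11. The remaining constraints are straightforward to verify.

Satisfiable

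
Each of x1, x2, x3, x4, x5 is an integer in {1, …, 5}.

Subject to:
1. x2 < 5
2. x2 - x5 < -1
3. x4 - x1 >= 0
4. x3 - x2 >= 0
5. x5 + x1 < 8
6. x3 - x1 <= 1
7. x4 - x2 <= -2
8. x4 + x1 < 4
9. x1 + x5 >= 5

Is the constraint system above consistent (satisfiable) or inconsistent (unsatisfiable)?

Constraints 3, 4, 6, and 7 give x4 − x1 ≥ 0, x1 − x3 ≥ -1, x3 − x2 ≥ 0, x2 − x4 ≥ 2.
Adding all 4 inequalities: the left sides telescope to 0, and the right sides sum to 0 + (-1) + 0 + 2 = 1. So 0 ≥ 1, which is false.

Unsatisfiable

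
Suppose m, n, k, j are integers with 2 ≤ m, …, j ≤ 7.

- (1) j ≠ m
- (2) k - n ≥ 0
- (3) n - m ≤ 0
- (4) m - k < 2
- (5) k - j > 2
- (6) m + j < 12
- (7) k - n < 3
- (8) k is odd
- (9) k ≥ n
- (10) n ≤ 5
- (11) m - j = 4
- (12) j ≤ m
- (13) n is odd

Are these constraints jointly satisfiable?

Satisfiable

Try m = 7, n = 5, k = 7, j = 3.
Check constraint 2: k - n = 2; constraint 3: n - m = -2. The remaining constraints are straightforward to verify.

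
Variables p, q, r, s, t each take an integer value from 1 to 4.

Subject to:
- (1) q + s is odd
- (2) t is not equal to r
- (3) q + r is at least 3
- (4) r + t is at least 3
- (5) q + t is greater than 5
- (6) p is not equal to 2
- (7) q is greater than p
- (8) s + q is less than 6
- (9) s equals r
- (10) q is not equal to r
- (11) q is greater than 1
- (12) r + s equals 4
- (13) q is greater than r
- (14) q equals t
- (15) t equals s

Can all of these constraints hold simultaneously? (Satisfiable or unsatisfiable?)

From constraints 9, 14, and 15, q = t = s = r, so q = r. But constraint 10 says q ≠ r. Contradiction.

Unsatisfiable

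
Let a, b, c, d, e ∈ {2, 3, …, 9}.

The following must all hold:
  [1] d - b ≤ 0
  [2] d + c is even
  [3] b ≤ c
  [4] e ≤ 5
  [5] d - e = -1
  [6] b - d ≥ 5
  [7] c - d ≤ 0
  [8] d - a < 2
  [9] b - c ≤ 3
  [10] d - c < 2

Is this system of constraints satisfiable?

Constraints 6, 7, and 9 give b − d ≥ 5, d − c ≥ 0, c − b ≥ -3.
Adding all 3 inequalities: the left sides telescope to 0, and the right sides sum to 5 + 0 + (-3) = 2. So 0 ≥ 2, which is false.

Unsatisfiable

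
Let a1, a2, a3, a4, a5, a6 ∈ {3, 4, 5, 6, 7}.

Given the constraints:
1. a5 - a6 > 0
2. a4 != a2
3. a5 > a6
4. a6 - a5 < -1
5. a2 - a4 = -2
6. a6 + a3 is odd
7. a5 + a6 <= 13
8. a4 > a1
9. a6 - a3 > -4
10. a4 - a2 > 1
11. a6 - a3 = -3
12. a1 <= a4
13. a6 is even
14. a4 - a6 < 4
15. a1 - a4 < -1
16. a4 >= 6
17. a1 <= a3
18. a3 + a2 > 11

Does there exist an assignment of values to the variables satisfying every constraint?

One satisfying assignment is a1 = 5, a2 = 5, a3 = 7, a4 = 7, a5 = 7, a6 = 4.
For the less obvious constraints — constraint 1: a5 - a6 = 3; constraint 4: a6 - a5 = -3 — and the others hold by inspection.

Satisfiable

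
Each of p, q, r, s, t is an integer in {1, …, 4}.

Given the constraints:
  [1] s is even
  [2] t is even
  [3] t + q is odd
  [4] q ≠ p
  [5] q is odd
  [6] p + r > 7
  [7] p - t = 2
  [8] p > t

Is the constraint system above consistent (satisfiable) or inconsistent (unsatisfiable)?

Setting (p, q, r, s, t) = (4, 1, 4, 2, 2) satisfies everything: constraint 1: s = 2 is even; constraint 6: p + r = 8; constraint 7: p - t = 2, and the others follow.

Satisfiable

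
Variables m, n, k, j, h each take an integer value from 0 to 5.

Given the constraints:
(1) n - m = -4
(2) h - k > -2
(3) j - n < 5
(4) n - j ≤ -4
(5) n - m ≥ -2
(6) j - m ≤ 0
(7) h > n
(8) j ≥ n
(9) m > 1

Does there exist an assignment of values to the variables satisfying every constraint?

Unsatisfiable

Constraints 4, 5, and 6 give j − n ≥ 4, n − m ≥ -2, m − j ≥ 0.
Adding all 3 inequalities: the left sides telescope to 0, and the right sides sum to 4 + (-2) + 0 = 2. So 0 ≥ 2, which is false.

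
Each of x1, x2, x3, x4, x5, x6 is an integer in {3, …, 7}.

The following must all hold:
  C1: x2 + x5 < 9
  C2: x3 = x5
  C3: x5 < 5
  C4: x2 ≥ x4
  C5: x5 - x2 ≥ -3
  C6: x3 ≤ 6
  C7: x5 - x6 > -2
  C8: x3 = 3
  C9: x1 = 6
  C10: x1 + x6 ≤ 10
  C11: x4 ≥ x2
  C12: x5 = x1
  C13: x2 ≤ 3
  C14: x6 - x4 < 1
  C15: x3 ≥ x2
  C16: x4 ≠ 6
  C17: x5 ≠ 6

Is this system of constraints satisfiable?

Constraint 8 fixes x3 = 3 and constraint 9 fixes x1 = 6. Constraints 2 and 12 give x3 = x5 = x1, so x3 = x1. But 3 ≠ 6 — contradiction.

Unsatisfiable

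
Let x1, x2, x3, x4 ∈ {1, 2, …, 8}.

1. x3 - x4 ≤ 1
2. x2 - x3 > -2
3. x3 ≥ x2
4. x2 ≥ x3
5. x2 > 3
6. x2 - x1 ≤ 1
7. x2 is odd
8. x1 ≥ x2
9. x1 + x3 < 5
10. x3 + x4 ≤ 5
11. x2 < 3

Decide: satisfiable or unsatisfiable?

Unsatisfiable

From constraint 5: x2 ≥ 4. From constraint 11: x2 ≤ 2. But 2 < 4, so no value of x2 works.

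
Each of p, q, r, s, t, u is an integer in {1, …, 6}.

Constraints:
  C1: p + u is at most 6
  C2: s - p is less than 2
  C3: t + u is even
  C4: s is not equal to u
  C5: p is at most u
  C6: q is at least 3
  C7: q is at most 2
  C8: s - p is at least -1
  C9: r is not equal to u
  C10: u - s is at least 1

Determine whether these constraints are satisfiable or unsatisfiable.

From constraint 6: q ≥ 3. From constraint 7: q ≤ 2. But 2 < 3, so no value of q works.

Unsatisfiable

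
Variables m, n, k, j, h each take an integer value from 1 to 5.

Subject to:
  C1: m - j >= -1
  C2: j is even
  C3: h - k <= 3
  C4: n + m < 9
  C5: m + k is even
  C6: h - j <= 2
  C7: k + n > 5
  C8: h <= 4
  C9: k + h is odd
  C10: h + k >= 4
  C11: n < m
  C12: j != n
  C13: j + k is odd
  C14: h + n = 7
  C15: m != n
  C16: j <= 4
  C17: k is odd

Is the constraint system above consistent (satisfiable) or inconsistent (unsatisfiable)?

Try m = 5, n = 3, k = 3, j = 4, h = 4.
Check constraint 1: m - j = 1; constraint 3: h - k = 1; constraint 4: n + m = 8. The remaining constraints are straightforward to verify.

Satisfiable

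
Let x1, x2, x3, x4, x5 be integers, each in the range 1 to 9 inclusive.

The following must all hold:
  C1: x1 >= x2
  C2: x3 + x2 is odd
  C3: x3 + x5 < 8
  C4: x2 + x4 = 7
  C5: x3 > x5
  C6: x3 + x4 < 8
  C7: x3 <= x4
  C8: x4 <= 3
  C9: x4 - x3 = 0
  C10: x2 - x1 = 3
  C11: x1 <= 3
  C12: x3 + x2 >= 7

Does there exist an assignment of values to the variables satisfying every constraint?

From constraints 7 and 8: x3 ≤ x4 ≤ 3. From constraints 1 and 11: x2 ≤ x1 ≤ 3. Hence x3 + x2 ≤ 6. But constraint 12 requires x3 + x2 ≥ 7, and 7 > 6. Contradiction.

Unsatisfiable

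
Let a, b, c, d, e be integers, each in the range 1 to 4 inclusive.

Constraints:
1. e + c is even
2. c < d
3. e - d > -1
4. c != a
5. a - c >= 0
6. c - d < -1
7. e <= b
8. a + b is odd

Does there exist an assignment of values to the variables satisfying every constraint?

Satisfiable

The assignment a = 3, b = 4, c = 1, d = 3, e = 3 works:
  constraint 3 holds since e - d = 0.
  constraint 5 holds since a - c = 2.
  constraint 6 holds since c - d = -2.
The rest check out directly.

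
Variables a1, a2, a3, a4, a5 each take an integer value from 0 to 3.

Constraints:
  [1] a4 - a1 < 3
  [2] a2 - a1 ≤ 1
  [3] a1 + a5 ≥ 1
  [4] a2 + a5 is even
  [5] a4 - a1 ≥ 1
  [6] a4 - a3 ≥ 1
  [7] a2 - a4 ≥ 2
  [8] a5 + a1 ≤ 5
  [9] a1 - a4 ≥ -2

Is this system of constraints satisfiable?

Unsatisfiable

Constraints 2, 5, and 7 give a2 − a4 ≥ 2, a4 − a1 ≥ 1, a1 − a2 ≥ -1.
Adding all 3 inequalities: the left sides telescope to 0, and the right sides sum to 2 + 1 + (-1) = 2. So 0 ≥ 2, which is false.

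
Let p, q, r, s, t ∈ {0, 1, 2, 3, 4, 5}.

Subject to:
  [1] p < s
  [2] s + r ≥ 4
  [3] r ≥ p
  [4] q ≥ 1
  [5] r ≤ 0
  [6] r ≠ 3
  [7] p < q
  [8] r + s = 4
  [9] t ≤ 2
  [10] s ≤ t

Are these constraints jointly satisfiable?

Unsatisfiable

From constraints 9 and 10: s ≤ t ≤ 2. From constraint 5: r ≤ 0. Hence s + r ≤ 2. But constraint 2 requires s + r ≥ 4, and 4 > 2. Contradiction.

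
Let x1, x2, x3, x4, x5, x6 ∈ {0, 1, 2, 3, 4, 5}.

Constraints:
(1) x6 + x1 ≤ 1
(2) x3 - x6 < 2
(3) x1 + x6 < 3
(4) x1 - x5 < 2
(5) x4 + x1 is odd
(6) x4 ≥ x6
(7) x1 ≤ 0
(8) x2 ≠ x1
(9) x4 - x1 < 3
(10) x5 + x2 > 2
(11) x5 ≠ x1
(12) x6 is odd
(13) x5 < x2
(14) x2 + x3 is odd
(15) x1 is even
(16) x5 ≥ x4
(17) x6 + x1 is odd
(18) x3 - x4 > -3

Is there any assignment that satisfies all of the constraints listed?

The assignment x1 = 0, x2 = 4, x3 = 1, x4 = 1, x5 = 1, x6 = 1 works:
  constraint 1 holds since x6 + x1 = 1.
  constraint 2 holds since x3 - x6 = 0.
  constraint 3 holds since x1 + x6 = 1.
The rest check out directly.

Satisfiable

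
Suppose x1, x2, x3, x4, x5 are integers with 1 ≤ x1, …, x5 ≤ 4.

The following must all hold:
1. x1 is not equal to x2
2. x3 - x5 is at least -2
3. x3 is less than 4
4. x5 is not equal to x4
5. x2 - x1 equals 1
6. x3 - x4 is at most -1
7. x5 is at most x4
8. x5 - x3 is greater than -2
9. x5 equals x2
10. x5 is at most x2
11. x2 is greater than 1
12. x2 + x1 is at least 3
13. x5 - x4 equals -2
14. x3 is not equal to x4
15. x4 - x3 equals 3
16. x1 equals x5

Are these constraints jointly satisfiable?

From constraints 9 and 16, x1 = x5 = x2, so x1 = x2. But constraint 1 says x1 ≠ x2. Contradiction.

Unsatisfiable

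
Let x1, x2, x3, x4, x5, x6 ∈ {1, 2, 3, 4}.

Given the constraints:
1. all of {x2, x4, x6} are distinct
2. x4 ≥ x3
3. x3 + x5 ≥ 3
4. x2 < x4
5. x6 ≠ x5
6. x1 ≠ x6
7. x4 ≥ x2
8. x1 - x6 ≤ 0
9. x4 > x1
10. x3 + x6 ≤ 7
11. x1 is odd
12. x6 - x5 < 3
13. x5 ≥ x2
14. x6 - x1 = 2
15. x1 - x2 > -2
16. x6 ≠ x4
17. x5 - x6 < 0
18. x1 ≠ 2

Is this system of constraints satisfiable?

Satisfiable

The assignment x1 = 1, x2 = 1, x3 = 2, x4 = 2, x5 = 1, x6 = 3 works:
  constraint 3 holds since x3 + x5 = 3.
  constraint 8 holds since x1 - x6 = -2.
The rest check out directly.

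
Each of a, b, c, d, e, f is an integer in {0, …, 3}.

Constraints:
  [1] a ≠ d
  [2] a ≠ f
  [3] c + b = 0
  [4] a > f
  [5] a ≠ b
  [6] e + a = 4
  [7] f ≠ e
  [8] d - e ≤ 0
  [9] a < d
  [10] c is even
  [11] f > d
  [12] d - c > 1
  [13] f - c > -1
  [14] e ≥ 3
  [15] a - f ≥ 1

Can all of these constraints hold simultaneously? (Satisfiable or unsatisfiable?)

Constraints 4, 9, and 11 give d < f, f < a, a < d. Chaining: d < f < a < d, which forces d < d — impossible.

Unsatisfiable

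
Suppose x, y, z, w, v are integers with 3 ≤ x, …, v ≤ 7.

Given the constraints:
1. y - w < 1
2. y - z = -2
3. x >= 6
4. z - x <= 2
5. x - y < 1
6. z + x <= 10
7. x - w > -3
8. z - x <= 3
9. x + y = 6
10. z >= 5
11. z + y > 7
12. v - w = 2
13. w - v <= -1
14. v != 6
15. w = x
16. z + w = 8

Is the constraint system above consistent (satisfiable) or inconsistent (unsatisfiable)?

From constraint 10: z ≥ 5. From constraint 3: x ≥ 6. Hence z + x ≥ 11. But constraint 6 requires z + x ≤ 10, and 10 < 11. Contradiction.

Unsatisfiable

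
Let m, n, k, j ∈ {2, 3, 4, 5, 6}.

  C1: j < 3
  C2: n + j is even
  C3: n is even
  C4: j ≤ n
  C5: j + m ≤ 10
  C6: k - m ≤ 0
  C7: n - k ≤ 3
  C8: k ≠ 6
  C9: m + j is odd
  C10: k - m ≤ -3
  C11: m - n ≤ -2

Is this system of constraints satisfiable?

Constraints 7, 10, and 11 give m − k ≥ 3, k − n ≥ -3, n − m ≥ 2.
Adding all 3 inequalities: the left sides telescope to 0, and the right sides sum to 3 + (-3) + 2 = 2. So 0 ≥ 2, which is false.

Unsatisfiable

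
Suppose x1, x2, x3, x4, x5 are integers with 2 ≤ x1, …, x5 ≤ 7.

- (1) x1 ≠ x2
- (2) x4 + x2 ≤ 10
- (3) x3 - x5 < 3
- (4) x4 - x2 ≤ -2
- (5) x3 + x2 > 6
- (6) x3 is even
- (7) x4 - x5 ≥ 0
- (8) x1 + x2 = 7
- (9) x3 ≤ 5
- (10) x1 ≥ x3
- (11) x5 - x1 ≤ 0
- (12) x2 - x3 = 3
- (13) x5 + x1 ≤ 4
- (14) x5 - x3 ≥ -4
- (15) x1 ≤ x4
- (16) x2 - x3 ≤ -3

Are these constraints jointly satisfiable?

Unsatisfiable

Constraints 4, 7, 14, and 16 give x5 − x3 ≥ -4, x3 − x2 ≥ 3, x2 − x4 ≥ 2, x4 − x5 ≥ 0.
Adding all 4 inequalities: the left sides telescope to 0, and the right sides sum to (-4) + 3 + 2 + 0 = 1. So 0 ≥ 1, which is false.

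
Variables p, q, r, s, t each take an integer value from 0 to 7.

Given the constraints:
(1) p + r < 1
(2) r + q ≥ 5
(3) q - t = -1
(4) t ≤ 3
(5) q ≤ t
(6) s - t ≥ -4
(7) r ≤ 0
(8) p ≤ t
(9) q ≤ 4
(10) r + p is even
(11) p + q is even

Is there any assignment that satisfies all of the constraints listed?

Unsatisfiable

From constraint 7: r ≤ 0. From constraints 4 and 5: q ≤ t ≤ 3. Hence r + q ≤ 3. But constraint 2 requires r + q ≥ 5, and 5 > 3. Contradiction.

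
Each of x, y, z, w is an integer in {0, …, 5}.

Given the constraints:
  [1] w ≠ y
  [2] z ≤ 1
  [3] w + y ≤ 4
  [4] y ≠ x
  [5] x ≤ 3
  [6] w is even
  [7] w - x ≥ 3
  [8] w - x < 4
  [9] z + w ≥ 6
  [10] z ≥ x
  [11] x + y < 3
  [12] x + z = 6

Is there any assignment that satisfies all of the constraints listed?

From constraint 5: x ≤ 3. From constraint 2: z ≤ 1. Hence x + z ≤ 4. But constraint 12 requires x + z = 6, and 6 > 4. Contradiction.

Unsatisfiable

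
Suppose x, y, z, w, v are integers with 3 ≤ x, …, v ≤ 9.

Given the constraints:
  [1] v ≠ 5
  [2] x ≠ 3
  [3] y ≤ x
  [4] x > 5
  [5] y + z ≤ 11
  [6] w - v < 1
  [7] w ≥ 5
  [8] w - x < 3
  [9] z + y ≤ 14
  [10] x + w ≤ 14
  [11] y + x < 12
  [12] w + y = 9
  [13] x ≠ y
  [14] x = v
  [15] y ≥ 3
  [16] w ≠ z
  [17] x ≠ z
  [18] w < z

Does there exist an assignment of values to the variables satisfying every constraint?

Satisfiable

Setting (x, y, z, w, v) = (6, 3, 8, 6, 6) satisfies everything: constraint 5: y + z = 11; constraint 6: w - v = 0, and the others follow.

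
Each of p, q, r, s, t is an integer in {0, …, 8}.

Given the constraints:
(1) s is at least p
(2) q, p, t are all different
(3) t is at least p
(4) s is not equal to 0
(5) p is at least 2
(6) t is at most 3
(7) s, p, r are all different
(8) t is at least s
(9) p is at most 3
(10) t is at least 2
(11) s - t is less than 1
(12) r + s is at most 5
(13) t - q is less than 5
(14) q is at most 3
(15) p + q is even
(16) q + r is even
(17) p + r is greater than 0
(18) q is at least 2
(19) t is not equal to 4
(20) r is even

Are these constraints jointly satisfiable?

Unsatisfiable

Constraints 5, 6, 9, 10, 14, and 18 confine each of q, p, t to the 2 values {2, 3}.
Constraint 2 requires all 3 of them to be distinct, but only 2 values are available — impossible by the pigeonhole principle.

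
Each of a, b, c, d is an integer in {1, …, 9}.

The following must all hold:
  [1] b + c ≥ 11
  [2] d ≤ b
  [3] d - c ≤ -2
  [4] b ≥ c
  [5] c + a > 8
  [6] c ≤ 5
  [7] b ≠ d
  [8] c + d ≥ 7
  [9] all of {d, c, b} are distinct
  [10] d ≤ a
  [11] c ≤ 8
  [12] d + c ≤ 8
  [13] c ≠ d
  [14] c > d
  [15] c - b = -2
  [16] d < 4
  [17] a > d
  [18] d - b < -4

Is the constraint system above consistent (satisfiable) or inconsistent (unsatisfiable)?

Satisfiable

Setting (a, b, c, d) = (5, 7, 5, 2) satisfies everything: constraint 1: b + c = 12; constraint 3: d - c = -3, and the others follow.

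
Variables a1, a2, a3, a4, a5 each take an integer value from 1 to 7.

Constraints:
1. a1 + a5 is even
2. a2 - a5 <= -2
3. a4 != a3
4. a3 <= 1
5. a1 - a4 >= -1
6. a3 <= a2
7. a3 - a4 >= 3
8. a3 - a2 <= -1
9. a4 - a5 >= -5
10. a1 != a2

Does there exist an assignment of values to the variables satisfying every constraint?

Constraints 2, 7, 8, and 9 give a5 − a2 ≥ 2, a2 − a3 ≥ 1, a3 − a4 ≥ 3, a4 − a5 ≥ -5.
Adding all 4 inequalities: the left sides telescope to 0, and the right sides sum to 2 + 1 + 3 + (-5) = 1. So 0 ≥ 1, which is false.

Unsatisfiable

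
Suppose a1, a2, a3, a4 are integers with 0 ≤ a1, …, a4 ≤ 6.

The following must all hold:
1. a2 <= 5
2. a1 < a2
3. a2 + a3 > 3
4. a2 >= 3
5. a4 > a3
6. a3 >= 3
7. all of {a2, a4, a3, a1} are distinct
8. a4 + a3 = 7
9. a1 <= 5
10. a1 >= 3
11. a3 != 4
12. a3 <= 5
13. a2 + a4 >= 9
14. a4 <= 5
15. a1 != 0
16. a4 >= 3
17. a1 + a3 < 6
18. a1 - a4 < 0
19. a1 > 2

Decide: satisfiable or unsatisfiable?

Constraints 1, 4, 6, 9, 10, 12, 14, and 16 confine each of a2, a4, a3, a1 to the 3 values {3, …, 5}.
Constraint 7 requires all 4 of them to be distinct, but only 3 values are available — impossible by the pigeonhole principle.

Unsatisfiable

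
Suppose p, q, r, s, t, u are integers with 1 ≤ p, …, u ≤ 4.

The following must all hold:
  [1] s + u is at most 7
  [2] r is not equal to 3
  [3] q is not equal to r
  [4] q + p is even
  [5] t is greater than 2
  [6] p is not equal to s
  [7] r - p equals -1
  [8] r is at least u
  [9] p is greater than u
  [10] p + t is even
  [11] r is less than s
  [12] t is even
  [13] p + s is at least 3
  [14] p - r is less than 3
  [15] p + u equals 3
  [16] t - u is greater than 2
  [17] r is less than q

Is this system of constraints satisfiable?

Satisfiable

Take p = 2, q = 2, r = 1, s = 4, t = 4, u = 1. Then constraint 1: s + u = 5; constraint 7: r - p = -1; constraint 13: p + s = 6, and every other listed constraint is also met.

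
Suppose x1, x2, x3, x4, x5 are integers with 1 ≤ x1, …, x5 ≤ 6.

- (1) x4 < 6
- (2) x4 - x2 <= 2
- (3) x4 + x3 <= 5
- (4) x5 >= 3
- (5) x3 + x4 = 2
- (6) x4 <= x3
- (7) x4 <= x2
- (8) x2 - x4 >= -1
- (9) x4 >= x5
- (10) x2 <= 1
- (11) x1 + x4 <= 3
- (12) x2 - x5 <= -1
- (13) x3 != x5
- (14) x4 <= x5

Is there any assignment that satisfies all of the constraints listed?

From constraints 4 and 9: x4 ≥ x5 and x5 ≥ 3, so x4 ≥ 3. From constraints 7 and 10: x4 ≤ x2 and x2 ≤ 1, so x4 ≤ 1. But 1 < 3, so no value of x4 works.

Unsatisfiable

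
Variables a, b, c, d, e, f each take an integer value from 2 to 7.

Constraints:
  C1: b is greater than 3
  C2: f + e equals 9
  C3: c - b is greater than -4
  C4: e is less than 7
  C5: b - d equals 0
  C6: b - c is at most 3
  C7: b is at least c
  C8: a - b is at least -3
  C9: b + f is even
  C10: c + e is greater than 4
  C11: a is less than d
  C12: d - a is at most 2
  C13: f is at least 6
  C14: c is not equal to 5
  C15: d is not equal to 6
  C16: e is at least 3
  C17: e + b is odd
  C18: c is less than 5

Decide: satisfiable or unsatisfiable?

Satisfiable

The assignment a = 2, b = 4, c = 3, d = 4, e = 3, f = 6 works:
  constraint 2 holds since f + e = 9.
  constraint 3 holds since c - b = -1.
  constraint 5 holds since b - d = 0.
The rest check out directly.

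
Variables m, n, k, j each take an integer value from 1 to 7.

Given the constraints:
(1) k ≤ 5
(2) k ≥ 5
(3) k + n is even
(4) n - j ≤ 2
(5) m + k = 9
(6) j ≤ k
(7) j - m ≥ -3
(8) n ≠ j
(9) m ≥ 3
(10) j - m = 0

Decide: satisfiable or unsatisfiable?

Satisfiable

One satisfying assignment is m = 4, n = 5, k = 5, j = 4.
For the less obvious constraints — constraint 4: n - j = 1; constraint 5: m + k = 9; constraint 7: j - m = 0 — and the others hold by inspection.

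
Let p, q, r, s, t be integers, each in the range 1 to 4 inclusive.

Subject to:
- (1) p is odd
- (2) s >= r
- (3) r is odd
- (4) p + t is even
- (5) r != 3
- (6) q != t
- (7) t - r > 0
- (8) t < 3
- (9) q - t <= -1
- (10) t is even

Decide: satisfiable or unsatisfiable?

Constraint 1 makes p odd and constraint 10 makes t even, so p + t must be odd. Constraint 4 says p + t is even — contradiction.

Unsatisfiable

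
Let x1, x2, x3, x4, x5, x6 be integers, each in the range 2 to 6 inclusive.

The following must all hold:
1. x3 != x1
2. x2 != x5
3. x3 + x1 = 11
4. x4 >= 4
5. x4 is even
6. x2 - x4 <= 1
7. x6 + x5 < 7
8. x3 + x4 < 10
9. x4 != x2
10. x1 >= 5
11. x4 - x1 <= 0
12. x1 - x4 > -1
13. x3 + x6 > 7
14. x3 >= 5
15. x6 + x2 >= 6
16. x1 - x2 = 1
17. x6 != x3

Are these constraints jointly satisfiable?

Satisfiable

Try x1 = 6, x2 = 5, x3 = 5, x4 = 4, x5 = 3, x6 = 3.
Check constraint 3: x3 + x1 = 11; constraint 6: x2 - x4 = 1. The remaining constraints are straightforward to verify.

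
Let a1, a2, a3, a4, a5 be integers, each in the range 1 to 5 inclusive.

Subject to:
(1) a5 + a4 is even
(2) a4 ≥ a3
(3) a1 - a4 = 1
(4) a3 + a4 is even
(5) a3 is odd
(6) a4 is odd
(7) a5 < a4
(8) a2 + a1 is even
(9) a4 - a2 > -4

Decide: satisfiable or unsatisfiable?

Try a1 = 4, a2 = 4, a3 = 1, a4 = 3, a5 = 1.
Check constraint 3: a1 - a4 = 1; constraint 9: a4 - a2 = -1. The remaining constraints are straightforward to verify.

Satisfiable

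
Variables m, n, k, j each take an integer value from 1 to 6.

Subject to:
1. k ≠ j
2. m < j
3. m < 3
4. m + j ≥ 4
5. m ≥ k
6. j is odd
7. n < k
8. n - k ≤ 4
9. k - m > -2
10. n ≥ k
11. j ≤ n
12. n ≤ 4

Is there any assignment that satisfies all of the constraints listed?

Unsatisfiable

Constraints 2, 5, 7, and 11 give m < j, j ≤ n, n < k, k ≤ m. Chaining: m < j ≤ n < k ≤ m, which forces m < m — impossible.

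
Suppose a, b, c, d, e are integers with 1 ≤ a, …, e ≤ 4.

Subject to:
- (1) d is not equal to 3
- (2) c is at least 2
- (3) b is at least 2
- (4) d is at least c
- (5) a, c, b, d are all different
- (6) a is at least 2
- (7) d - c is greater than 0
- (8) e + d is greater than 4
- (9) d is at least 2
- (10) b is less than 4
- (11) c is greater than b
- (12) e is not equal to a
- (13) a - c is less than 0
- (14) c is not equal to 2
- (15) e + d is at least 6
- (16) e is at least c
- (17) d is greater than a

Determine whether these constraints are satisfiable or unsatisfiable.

Unsatisfiable

Constraints 2, 3, 6, and 9 confine each of a, c, b, d to the 3 values {2, …, 4} (the domain already gives each ≤ 4).
Constraint 5 requires all 4 of them to be distinct, but only 3 values are available — impossible by the pigeonhole principle.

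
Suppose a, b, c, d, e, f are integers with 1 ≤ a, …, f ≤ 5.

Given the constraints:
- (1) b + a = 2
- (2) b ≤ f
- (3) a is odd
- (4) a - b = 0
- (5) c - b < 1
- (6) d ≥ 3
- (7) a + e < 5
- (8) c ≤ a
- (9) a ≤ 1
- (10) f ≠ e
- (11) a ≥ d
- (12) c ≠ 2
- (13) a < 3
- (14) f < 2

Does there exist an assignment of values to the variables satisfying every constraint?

Unsatisfiable

From constraints 6 and 11: a ≥ d and d ≥ 3, so a ≥ 3. From constraint 13: a ≤ 2. But 2 < 3, so no value of a works.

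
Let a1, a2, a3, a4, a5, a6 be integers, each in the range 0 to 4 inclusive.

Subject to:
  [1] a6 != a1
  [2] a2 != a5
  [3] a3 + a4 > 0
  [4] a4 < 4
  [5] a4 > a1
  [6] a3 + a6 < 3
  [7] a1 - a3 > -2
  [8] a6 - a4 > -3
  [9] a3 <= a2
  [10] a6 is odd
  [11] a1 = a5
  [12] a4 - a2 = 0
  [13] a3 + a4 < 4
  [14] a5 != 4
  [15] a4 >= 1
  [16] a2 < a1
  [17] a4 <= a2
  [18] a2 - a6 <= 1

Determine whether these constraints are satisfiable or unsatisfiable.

Unsatisfiable

Constraints 5, 16, and 17 give a4 ≤ a2, a2 < a1, a1 < a4. Chaining: a4 ≤ a2 < a1 < a4, which forces a4 < a4 — impossible.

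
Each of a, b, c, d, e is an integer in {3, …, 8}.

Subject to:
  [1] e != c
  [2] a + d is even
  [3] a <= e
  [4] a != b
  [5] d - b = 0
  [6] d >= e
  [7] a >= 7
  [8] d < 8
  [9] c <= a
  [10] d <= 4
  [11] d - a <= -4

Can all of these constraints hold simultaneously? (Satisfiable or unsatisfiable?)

Unsatisfiable

From constraints 3 and 7: e ≥ a and a ≥ 7, so e ≥ 7. From constraints 6 and 10: e ≤ d and d ≤ 4, so e ≤ 4. But 4 < 7, so no value of e works.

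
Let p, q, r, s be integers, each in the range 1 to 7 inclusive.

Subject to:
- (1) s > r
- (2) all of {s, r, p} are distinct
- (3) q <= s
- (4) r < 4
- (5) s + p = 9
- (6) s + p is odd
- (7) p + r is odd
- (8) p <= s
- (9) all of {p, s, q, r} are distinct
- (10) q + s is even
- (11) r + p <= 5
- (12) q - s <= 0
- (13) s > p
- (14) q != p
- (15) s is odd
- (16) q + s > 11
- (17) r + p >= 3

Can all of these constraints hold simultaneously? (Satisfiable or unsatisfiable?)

Satisfiable

Try p = 2, q = 5, r = 1, s = 7.
Check constraint 5: s + p = 9; constraint 11: r + p = 3. The remaining constraints are straightforward to verify.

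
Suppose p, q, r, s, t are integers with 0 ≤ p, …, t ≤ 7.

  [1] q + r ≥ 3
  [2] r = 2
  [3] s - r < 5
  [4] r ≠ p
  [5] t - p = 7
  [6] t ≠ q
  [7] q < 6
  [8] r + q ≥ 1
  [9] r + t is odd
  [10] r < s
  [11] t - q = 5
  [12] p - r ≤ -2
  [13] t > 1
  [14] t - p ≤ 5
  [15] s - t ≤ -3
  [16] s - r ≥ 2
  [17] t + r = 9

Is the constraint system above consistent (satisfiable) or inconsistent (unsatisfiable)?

Constraints 12, 14, 15, and 16 give r − p ≥ 2, p − t ≥ -5, t − s ≥ 3, s − r ≥ 2.
Adding all 4 inequalities: the left sides telescope to 0, and the right sides sum to 2 + (-5) + 3 + 2 = 2. So 0 ≥ 2, which is false.

Unsatisfiable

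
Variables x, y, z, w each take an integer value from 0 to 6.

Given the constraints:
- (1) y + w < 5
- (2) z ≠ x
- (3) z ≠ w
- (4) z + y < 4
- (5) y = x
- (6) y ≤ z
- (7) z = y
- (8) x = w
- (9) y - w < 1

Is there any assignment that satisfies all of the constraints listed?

Unsatisfiable

From constraints 5, 7, and 8, z = y = x = w, so z = w. But constraint 3 says z ≠ w. Contradiction.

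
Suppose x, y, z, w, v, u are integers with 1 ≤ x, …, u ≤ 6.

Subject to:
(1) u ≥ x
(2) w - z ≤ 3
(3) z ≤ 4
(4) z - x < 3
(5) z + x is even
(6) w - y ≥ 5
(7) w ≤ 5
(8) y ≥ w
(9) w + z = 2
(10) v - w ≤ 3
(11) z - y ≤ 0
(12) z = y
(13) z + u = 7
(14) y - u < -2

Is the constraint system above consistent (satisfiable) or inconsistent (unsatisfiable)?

Unsatisfiable

Constraints 2, 6, and 11 give y − z ≥ 0, z − w ≥ -3, w − y ≥ 5.
Adding all 3 inequalities: the left sides telescope to 0, and the right sides sum to 0 + (-3) + 5 = 2. So 0 ≥ 2, which is false.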